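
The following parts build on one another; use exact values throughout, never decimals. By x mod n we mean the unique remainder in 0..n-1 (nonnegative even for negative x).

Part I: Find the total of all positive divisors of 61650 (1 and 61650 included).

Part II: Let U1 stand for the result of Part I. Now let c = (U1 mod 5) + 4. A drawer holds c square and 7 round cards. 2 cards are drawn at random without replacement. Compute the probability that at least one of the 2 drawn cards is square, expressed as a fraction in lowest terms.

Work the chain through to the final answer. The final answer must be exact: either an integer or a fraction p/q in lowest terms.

Part I: 61650 = 2 * 3^2 * 5^2 * 137; sigma = (1 + 2) * (1 + 3 + 9) * (1 + 5 + 25) * (1 + 137) = 3 * 13 * 31 * 138 = 166842; answer 166842
Part II: U1 = 166842; c = 6; total draws C(13,2) = 78; complement C(7,2) = 21; favorable 78 - 21 = 57; P = 19/26; answer 19/26

19/26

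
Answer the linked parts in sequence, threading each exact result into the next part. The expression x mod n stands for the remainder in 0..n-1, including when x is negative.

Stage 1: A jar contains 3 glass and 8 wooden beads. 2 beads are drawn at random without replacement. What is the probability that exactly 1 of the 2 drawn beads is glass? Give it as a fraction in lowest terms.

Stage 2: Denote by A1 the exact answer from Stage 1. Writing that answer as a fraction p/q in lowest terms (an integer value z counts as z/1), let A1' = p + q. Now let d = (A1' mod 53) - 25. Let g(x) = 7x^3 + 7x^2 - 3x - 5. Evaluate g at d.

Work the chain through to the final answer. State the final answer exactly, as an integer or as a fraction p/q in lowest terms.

Stage 1: total draws C(11,2) = 55; favorable C(3,1)*C(8,1) = 24; P = 24/55; answer 24/55
Stage 2: A1 = 24/55; threaded value p + q = 79; d = 1; 7*(1)^3 + 7*(1)^2 - 3*(1)^1 - 5 = (7) + (7) + (-3) + (-5) = 6; answer 6

6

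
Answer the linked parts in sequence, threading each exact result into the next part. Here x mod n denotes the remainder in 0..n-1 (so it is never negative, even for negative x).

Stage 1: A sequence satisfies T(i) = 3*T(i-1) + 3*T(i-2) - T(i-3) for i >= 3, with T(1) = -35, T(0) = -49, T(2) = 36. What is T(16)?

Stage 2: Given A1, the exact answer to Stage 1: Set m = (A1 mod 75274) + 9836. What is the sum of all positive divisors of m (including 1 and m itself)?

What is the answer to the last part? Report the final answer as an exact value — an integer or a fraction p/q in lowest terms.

67568

Stage 1: T(3) = 3*(36) + 3*(-35) - 1*(-49) = 52; iterating: T(3)=52, T(4)=299, T(5)=1017, T(6)=3896, T(7)=14440, T(8)=53991, T(9)=201397, T(10)=751724, T(11)=2805372, T(12)=10469891, T(13)=39074065, T(14)=145826496, T(15)=544231792, T(16)=2031100799; answer 2031100799
Stage 2: A1 = 2031100799; m = 67567; 67567 is prime, so its only divisors are 1 and 67567; sigma = 1 + 67567 = 67568; answer 67568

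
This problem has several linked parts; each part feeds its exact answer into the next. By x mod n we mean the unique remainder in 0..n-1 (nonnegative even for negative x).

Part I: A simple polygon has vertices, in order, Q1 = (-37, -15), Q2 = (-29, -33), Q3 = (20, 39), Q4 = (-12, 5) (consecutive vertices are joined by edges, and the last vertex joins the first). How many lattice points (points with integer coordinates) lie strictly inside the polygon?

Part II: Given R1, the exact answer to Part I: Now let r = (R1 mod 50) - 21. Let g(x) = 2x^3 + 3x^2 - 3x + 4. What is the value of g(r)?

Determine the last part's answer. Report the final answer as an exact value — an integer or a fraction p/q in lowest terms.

Part I: cross terms: (-37*-33 - -29*-15)=786, (-29*39 - 20*-33)=-471, (20*5 - -12*39)=568, (-12*-15 - -37*5)=365; twice the area = |1248| = 1248; area = 624; boundary points = 2 + 1 + 2 + 5 = 10; strictly interior points = area - boundary/2 + 1 = 620; answer 620
Part II: R1 = 620; r = -1; 2*(-1)^3 + 3*(-1)^2 - 3*(-1)^1 + 4 = (-2) + (3) + (3) + (4) = 8; answer 8

8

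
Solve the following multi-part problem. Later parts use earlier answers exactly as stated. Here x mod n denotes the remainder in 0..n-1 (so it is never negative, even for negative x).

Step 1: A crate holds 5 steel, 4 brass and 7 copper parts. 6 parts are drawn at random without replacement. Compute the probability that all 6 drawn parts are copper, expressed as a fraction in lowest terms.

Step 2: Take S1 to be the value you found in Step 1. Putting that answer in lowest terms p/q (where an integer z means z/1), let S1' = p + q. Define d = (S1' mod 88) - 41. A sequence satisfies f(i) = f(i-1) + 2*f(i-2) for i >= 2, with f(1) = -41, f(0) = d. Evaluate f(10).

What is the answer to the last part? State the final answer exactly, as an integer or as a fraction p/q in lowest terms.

Step 1: total draws C(16,6) = 8008; favorable C(7,6) = 7; P = 1/1144; answer 1/1144
Step 2: S1 = 1/1144; threaded value p + q = 1145; d = -40; f(2) = 1*(-41) + 2*(-40) = -121; iterating: f(2)=-121, f(3)=-203, f(4)=-445, f(5)=-851, f(6)=-1741, f(7)=-3443, f(8)=-6925, f(9)=-13811, f(10)=-27661; answer -27661

-27661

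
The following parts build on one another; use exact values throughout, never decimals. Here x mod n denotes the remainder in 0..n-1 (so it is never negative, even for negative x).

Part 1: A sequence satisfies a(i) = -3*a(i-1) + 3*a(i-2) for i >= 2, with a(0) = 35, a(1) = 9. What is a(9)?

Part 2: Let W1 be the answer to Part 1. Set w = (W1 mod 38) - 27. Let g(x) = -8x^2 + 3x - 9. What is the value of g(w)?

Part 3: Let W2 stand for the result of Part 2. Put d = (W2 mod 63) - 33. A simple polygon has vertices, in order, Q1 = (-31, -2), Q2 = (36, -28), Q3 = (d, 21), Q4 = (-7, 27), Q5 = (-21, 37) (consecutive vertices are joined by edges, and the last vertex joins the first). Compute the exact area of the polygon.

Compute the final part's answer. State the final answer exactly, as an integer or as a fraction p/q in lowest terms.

2735/2

Part 1: a(2) = -3*(9) + 3*(35) = 78; iterating: a(2)=78, a(3)=-207, a(4)=855, a(5)=-3186, a(6)=12123, a(7)=-45927, a(8)=174150, a(9)=-660231; answer -660231
Part 2: W1 = -660231; w = -8; -8*(-8)^2 + 3*(-8)^1 - 9 = (-512) + (-24) + (-9) = -545; answer -545
Part 3: W2 = -545; d = -11; cross terms: (-31*-28 - 36*-2)=940, (36*21 - -11*-28)=448, (-11*27 - -7*21)=-150, (-7*37 - -21*27)=308, (-21*-2 - -31*37)=1189; twice the area = |2735| = 2735; area = 2735/2; answer 2735/2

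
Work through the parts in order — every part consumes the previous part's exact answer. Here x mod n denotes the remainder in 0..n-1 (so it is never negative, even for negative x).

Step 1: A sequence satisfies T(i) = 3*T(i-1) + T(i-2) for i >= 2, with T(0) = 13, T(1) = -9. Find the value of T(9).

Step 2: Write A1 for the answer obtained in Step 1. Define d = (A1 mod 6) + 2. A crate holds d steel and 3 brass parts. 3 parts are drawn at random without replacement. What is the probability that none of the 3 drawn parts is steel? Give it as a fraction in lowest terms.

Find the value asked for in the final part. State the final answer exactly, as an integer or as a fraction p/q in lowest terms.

1/56

Step 1: T(2) = 3*(-9) + 1*(13) = -14; iterating: T(2)=-14, T(3)=-51, T(4)=-167, T(5)=-552, T(6)=-1823, T(7)=-6021, T(8)=-19886, T(9)=-65679; answer -65679
Step 2: A1 = -65679; d = 5; total draws C(8,3) = 56; favorable C(3,3) = 1; P = 1/56; answer 1/56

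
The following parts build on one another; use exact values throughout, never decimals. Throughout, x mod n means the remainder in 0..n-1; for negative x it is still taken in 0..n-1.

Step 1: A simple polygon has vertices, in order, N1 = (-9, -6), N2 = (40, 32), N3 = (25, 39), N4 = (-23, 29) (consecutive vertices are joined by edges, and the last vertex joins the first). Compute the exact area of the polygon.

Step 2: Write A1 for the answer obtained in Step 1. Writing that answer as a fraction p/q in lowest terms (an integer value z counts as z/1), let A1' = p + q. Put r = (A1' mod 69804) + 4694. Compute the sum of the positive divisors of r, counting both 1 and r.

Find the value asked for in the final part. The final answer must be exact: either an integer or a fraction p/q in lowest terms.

8640

Step 1: cross terms: (-9*32 - 40*-6)=-48, (40*39 - 25*32)=760, (25*29 - -23*39)=1622, (-23*-6 - -9*29)=399; twice the area = |2733| = 2733; area = 2733/2; answer 2733/2
Step 2: A1 = 2733/2; threaded value p + q = 2735; r = 7429; 7429 = 17 * 19 * 23; sigma = (1 + 17) * (1 + 19) * (1 + 23) = 18 * 20 * 24 = 8640; answer 8640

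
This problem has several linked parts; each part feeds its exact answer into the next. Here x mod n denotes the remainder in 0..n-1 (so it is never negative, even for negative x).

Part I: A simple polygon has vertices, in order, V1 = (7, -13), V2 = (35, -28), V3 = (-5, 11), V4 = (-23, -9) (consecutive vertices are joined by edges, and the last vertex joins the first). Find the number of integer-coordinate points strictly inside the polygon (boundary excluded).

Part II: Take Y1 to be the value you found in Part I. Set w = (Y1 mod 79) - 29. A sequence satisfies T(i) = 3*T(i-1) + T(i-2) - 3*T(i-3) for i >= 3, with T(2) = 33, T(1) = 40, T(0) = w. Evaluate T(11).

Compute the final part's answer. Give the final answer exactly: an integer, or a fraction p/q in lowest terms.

775045

Part I: cross terms: (7*-28 - 35*-13)=259, (35*11 - -5*-28)=245, (-5*-9 - -23*11)=298, (-23*-13 - 7*-9)=362; twice the area = |1164| = 1164; area = 582; boundary points = 1 + 1 + 2 + 2 = 6; strictly interior points = area - boundary/2 + 1 = 580; answer 580
Part II: Y1 = 580; w = -2; T(3) = 3*(33) + 1*(40) - 3*(-2) = 145; iterating: T(3)=145, T(4)=348, T(5)=1090, T(6)=3183, T(7)=9595, T(8)=28698, T(9)=86140, T(10)=258333, T(11)=775045; answer 775045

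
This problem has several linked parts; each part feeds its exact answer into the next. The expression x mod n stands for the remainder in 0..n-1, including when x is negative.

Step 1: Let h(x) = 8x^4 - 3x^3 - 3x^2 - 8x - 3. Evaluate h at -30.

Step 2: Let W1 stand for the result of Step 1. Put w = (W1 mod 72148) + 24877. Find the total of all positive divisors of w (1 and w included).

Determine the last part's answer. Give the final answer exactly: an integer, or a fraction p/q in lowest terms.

Step 1: 8*(-30)^4 - 3*(-30)^3 - 3*(-30)^2 - 8*(-30)^1 - 3 = (6480000) + (81000) + (-2700) + (240) + (-3) = 6558537; answer 6558537
Step 2: W1 = 6558537; w = 90094; 90094 = 2 * 107 * 421; sigma = (1 + 2) * (1 + 107) * (1 + 421) = 3 * 108 * 422 = 136728; answer 136728

136728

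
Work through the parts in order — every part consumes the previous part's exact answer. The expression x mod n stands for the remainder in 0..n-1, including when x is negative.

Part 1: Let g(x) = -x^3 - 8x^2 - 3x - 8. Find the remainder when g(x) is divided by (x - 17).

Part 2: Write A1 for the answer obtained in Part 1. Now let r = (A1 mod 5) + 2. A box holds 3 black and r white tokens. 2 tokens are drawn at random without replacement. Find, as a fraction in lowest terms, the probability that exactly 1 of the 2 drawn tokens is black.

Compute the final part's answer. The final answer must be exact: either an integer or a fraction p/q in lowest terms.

Part 1: remainder = value at the root: -1*(17)^3 - 8*(17)^2 - 3*(17)^1 - 8 = (-4913) + (-2312) + (-51) + (-8) = -7284; answer -7284
Part 2: A1 = -7284; r = 3; total draws C(6,2) = 15; favorable C(3,1)*C(3,1) = 9; P = 3/5; answer 3/5

3/5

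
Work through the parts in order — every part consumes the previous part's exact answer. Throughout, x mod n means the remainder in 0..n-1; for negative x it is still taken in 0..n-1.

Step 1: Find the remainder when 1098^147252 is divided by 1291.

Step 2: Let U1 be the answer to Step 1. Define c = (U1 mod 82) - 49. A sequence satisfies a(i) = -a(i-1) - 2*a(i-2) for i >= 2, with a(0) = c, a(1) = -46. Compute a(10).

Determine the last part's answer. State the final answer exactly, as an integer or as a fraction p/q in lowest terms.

Step 1: squarings mod 1291: 1098^1=1098, 1098^2=1101, 1098^4=1243, 1098^8=1013, 1098^16=1115, 1098^32=1283, 1098^64=64, 1098^128=223, 1098^256=671, 1098^512=973, 1098^1024=426, 1098^2048=736, 1098^4096=767, 1098^8192=884, 1098^16384=401, 1098^32768=717, 1098^65536=271, 1098^131072=1145; 1098^147252 = 1098^4 * 1098^16 * 1098^32 * 1098^256 * 1098^512 * 1098^1024 * 1098^2048 * 1098^4096 * 1098^8192 * 1098^131072 = 71 (mod 1291); answer 71
Step 2: U1 = 71; c = 22; a(2) = -1*(-46) - 2*(22) = 2; iterating: a(2)=2, a(3)=90, a(4)=-94, a(5)=-86, a(6)=274, a(7)=-102, a(8)=-446, a(9)=650, a(10)=242; answer 242

242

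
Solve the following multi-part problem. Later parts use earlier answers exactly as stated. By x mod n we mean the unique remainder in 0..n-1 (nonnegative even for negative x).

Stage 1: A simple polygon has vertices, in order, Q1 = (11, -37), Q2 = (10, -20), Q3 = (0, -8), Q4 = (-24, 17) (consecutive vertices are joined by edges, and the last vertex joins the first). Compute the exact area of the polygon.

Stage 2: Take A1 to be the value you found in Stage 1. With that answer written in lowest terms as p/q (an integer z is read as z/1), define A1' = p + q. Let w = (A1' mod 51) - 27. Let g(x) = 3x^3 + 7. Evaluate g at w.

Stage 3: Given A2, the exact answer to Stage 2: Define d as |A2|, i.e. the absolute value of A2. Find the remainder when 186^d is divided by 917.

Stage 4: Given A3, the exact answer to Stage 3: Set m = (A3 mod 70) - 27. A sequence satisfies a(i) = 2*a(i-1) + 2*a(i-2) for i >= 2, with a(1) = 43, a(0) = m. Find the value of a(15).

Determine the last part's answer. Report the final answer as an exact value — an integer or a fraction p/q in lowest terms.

Stage 1: cross terms: (11*-20 - 10*-37)=150, (10*-8 - 0*-20)=-80, (0*17 - -24*-8)=-192, (-24*-37 - 11*17)=701; twice the area = |579| = 579; area = 579/2; answer 579/2
Stage 2: A1 = 579/2; threaded value p + q = 581; w = -7; 3*(-7)^3 + 7 = (-1029) + (7) = -1022; answer -1022
Stage 3: A2 = -1022; d = 1022; squarings mod 917: 186^1=186, 186^2=667, 186^4=144, 186^8=562, 186^16=396, 186^32=9, 186^64=81, 186^128=142, 186^256=907, 186^512=100; 186^1022 = 186^2 * 186^4 * 186^8 * 186^16 * 186^32 * 186^64 * 186^128 * 186^256 * 186^512 = 877 (mod 917); answer 877
Stage 4: A3 = 877; m = 10; a(2) = 2*(43) + 2*(10) = 106; iterating: a(2)=106, a(3)=298, a(4)=808, a(5)=2212, a(6)=6040, a(7)=16504, a(8)=45088, a(9)=123184, a(10)=336544, a(11)=919456, a(12)=2512000, a(13)=6862912, a(14)=18749824, a(15)=51225472; answer 51225472

51225472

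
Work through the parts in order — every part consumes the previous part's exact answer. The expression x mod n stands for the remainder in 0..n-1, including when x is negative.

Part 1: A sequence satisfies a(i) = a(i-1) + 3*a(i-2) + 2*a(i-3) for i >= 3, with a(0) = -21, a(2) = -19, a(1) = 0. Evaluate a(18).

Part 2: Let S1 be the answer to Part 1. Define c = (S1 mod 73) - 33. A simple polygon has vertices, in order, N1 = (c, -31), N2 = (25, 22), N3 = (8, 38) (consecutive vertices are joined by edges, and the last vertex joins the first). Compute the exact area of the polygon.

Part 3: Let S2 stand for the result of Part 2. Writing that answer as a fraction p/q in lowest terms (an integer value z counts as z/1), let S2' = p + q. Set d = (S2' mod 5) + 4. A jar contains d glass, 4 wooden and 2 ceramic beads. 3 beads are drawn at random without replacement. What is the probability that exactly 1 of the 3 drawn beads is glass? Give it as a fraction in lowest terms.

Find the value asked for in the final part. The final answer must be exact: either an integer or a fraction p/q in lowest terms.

5/11

Part 1: a(3) = 1*(-19) + 3*(0) + 2*(-21) = -61; iterating: a(3)=-61, a(4)=-118, a(5)=-339, a(6)=-815, a(7)=-2068, a(8)=-5191, a(9)=-13025, a(10)=-32734, a(11)=-82191, a(12)=-206443, a(13)=-518484, a(14)=-1302195, a(15)=-3270533, a(16)=-8214086, a(17)=-20630075, a(18)=-51813399; answer -51813399
Part 2: S1 = -51813399; c = -3; cross terms: (-3*22 - 25*-31)=709, (25*38 - 8*22)=774, (8*-31 - -3*38)=-134; twice the area = |1349| = 1349; area = 1349/2; answer 1349/2
Part 3: S2 = 1349/2; threaded value p + q = 1351; d = 5; total draws C(11,3) = 165; favorable C(5,1)*C(6,2) = 75; P = 5/11; answer 5/11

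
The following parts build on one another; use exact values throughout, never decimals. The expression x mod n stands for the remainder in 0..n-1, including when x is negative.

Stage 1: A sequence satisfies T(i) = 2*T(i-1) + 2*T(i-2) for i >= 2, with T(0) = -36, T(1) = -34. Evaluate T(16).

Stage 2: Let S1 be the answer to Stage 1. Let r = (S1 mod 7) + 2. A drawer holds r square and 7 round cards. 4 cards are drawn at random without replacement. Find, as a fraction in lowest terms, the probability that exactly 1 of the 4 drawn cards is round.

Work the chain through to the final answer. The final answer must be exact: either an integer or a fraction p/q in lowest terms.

14/99

Stage 1: T(2) = 2*(-34) + 2*(-36) = -140; iterating: T(2)=-140, T(3)=-348, T(4)=-976, T(5)=-2648, T(6)=-7248, T(7)=-19792, T(8)=-54080, T(9)=-147744, T(10)=-403648, T(11)=-1102784, T(12)=-3012864, T(13)=-8231296, T(14)=-22488320, T(15)=-61439232, T(16)=-167855104; answer -167855104
Stage 2: S1 = -167855104; r = 5; total draws C(12,4) = 495; favorable C(7,1)*C(5,3) = 70; P = 14/99; answer 14/99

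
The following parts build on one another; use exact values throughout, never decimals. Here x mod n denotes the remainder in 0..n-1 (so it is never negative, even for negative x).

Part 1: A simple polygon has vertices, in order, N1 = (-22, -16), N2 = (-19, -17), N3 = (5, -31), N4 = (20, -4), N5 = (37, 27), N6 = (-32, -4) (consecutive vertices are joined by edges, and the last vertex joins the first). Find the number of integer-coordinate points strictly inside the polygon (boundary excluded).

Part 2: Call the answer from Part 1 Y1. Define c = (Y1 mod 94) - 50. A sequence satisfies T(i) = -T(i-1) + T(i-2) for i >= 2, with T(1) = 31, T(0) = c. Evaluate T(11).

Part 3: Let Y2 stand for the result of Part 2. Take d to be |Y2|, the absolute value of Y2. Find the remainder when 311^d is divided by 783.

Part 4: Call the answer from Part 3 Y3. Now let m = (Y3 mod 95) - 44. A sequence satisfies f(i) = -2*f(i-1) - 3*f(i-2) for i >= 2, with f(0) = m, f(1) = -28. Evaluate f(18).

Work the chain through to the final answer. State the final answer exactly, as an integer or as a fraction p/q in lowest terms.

Part 1: cross terms: (-22*-17 - -19*-16)=70, (-19*-31 - 5*-17)=674, (5*-4 - 20*-31)=600, (20*27 - 37*-4)=688, (37*-4 - -32*27)=716, (-32*-16 - -22*-4)=424; twice the area = |3172| = 3172; area = 1586; boundary points = 1 + 2 + 3 + 1 + 1 + 2 = 10; strictly interior points = area - boundary/2 + 1 = 1582; answer 1582
Part 2: Y1 = 1582; c = 28; T(2) = -1*(31) + 1*(28) = -3; iterating: T(2)=-3, T(3)=34, T(4)=-37, T(5)=71, T(6)=-108, T(7)=179, T(8)=-287, T(9)=466, T(10)=-753, T(11)=1219; answer 1219
Part 3: Y2 = 1219; d = 1219; squarings mod 783: 311^1=311, 311^2=412, 311^4=616, 311^8=484, 311^16=139, 311^32=529, 311^64=310, 311^128=574, 311^256=616, 311^512=484, 311^1024=139; 311^1219 = 311^1 * 311^2 * 311^64 * 311^128 * 311^1024 = 356 (mod 783); answer 356
Part 4: Y3 = 356; m = 27; f(2) = -2*(-28) - 3*(27) = -25; iterating: f(2)=-25, f(3)=134, f(4)=-193, f(5)=-16, f(6)=611, f(7)=-1174, f(8)=515, f(9)=2492, f(10)=-6529, f(11)=5582, f(12)=8423, f(13)=-33592, f(14)=41915, f(15)=16946, f(16)=-159637, f(17)=268436, f(18)=-57961; answer -57961

-57961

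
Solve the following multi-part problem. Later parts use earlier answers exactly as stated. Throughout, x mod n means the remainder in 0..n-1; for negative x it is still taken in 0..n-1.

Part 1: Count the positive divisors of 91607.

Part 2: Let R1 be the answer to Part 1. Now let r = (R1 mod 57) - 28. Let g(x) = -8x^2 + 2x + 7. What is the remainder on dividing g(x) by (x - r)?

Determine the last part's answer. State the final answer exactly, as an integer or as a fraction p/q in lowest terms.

Part 1: 91607 = 101 * 907; number of divisors = (1+1) * (1+1) = 4; answer 4
Part 2: R1 = 4; r = -24; remainder = value at the root: -8*(-24)^2 + 2*(-24)^1 + 7 = (-4608) + (-48) + (7) = -4649; answer -4649

-4649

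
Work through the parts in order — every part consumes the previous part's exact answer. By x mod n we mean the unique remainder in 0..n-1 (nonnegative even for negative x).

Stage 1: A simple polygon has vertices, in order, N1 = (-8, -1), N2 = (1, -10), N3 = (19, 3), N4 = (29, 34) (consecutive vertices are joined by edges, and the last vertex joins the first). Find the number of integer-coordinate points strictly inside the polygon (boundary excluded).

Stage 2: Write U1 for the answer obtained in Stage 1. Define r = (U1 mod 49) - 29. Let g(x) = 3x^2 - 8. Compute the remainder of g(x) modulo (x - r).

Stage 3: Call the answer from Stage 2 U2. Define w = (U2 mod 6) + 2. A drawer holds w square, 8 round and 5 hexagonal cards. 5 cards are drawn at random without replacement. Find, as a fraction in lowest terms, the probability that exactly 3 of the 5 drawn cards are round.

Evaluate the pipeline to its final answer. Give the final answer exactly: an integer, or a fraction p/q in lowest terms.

770/2907

Stage 1: cross terms: (-8*-10 - 1*-1)=81, (1*3 - 19*-10)=193, (19*34 - 29*3)=559, (29*-1 - -8*34)=243; twice the area = |1076| = 1076; area = 538; boundary points = 9 + 1 + 1 + 1 = 12; strictly interior points = area - boundary/2 + 1 = 533; answer 533
Stage 2: U1 = 533; r = 14; remainder = value at the root: 3*(14)^2 - 8 = (588) + (-8) = 580; answer 580
Stage 3: U2 = 580; w = 6; total draws C(19,5) = 11628; favorable C(8,3)*C(11,2) = 3080; P = 770/2907; answer 770/2907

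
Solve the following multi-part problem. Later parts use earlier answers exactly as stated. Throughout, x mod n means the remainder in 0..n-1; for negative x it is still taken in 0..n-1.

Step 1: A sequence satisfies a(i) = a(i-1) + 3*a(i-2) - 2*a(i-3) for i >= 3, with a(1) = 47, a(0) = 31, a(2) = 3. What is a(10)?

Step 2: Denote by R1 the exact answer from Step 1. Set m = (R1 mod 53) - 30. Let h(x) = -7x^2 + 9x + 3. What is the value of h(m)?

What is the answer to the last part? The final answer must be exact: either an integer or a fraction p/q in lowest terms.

-3187

Step 1: a(3) = 1*(3) + 3*(47) - 2*(31) = 82; iterating: a(3)=82, a(4)=-3, a(5)=237, a(6)=64, a(7)=781, a(8)=499, a(9)=2714, a(10)=2649; answer 2649
Step 2: R1 = 2649; m = 22; -7*(22)^2 + 9*(22)^1 + 3 = (-3388) + (198) + (3) = -3187; answer -3187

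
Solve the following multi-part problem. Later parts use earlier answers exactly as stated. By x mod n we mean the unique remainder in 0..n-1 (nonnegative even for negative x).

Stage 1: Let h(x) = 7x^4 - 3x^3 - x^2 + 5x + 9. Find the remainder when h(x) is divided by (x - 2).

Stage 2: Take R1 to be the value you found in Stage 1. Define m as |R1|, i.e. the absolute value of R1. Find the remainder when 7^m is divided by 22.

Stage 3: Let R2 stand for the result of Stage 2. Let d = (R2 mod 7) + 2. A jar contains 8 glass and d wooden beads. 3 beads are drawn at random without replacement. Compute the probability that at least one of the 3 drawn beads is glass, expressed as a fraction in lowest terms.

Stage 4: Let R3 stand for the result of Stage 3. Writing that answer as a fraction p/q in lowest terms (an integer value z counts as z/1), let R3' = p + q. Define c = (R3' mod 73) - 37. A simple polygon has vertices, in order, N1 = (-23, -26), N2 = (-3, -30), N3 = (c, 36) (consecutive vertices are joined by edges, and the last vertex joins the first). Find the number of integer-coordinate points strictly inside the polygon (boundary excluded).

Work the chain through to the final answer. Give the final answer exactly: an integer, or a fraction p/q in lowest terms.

627

Stage 1: remainder = value at the root: 7*(2)^4 - 3*(2)^3 - 1*(2)^2 + 5*(2)^1 + 9 = (112) + (-24) + (-4) + (10) + (9) = 103; answer 103
Stage 2: R1 = 103; m = 103; squarings mod 22: 7^1=7, 7^2=5, 7^4=3, 7^8=9, 7^16=15, 7^32=5, 7^64=3; 7^103 = 7^1 * 7^2 * 7^4 * 7^32 * 7^64 = 13 (mod 22); answer 13
Stage 3: R2 = 13; d = 8; total draws C(16,3) = 560; complement C(8,3) = 56; favorable 560 - 56 = 504; P = 9/10; answer 9/10
Stage 4: R3 = 9/10; threaded value p + q = 19; c = -18; cross terms: (-23*-30 - -3*-26)=612, (-3*36 - -18*-30)=-648, (-18*-26 - -23*36)=1296; twice the area = |1260| = 1260; area = 630; boundary points = 4 + 3 + 1 = 8; strictly interior points = area - boundary/2 + 1 = 627; answer 627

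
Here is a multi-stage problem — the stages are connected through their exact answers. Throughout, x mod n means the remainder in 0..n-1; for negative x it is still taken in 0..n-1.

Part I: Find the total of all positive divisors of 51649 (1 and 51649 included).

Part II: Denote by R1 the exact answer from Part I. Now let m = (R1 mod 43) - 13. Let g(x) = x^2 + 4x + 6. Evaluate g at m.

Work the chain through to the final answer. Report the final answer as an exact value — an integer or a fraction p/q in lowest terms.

Part I: 51649 = 13 * 29 * 137; sigma = (1 + 13) * (1 + 29) * (1 + 137) = 14 * 30 * 138 = 57960; answer 57960
Part II: R1 = 57960; m = 26; 1*(26)^2 + 4*(26)^1 + 6 = (676) + (104) + (6) = 786; answer 786

786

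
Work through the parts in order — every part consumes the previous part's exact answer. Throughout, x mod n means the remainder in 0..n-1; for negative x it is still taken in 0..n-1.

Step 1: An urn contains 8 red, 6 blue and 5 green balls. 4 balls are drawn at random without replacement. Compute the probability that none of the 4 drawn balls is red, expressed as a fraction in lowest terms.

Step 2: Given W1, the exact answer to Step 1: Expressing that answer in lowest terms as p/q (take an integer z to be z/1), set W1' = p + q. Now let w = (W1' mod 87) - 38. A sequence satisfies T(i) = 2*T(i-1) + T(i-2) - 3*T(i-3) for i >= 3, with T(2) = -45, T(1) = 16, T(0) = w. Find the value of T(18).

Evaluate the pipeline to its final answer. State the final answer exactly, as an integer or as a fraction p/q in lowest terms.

-4467

Step 1: total draws C(19,4) = 3876; favorable C(11,4) = 330; P = 55/646; answer 55/646
Step 2: W1 = 55/646; threaded value p + q = 701; w = -33; T(3) = 2*(-45) + 1*(16) - 3*(-33) = 25; iterating: T(3)=25, T(4)=-43, T(5)=74, T(6)=30, T(7)=263, T(8)=334, T(9)=841, T(10)=1227, T(11)=2293, T(12)=3290, T(13)=5192, T(14)=6795, T(15)=8912, T(16)=9043, T(17)=6613, T(18)=-4467; answer -4467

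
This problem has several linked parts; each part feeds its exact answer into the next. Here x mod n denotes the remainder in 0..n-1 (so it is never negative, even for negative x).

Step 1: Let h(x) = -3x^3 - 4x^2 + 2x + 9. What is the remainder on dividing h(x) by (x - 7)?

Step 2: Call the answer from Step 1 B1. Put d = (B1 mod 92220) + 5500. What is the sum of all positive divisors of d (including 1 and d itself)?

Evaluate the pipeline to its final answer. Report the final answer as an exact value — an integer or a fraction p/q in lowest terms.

144780

Step 1: remainder = value at the root: -3*(7)^3 - 4*(7)^2 + 2*(7)^1 + 9 = (-1029) + (-196) + (14) + (9) = -1202; answer -1202
Step 2: B1 = -1202; d = 96518; 96518 = 2 * 48259; sigma = (1 + 2) * (1 + 48259) = 3 * 48260 = 144780; answer 144780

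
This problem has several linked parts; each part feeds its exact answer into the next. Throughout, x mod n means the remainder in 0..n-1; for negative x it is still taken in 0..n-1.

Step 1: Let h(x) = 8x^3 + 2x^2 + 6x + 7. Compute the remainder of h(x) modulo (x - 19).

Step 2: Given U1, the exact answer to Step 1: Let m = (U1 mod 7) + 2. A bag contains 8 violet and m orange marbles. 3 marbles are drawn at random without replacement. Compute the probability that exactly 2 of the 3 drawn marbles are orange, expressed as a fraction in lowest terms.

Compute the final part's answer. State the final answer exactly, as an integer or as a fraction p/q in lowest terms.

Step 1: remainder = value at the root: 8*(19)^3 + 2*(19)^2 + 6*(19)^1 + 7 = (54872) + (722) + (114) + (7) = 55715; answer 55715
Step 2: U1 = 55715; m = 4; total draws C(12,3) = 220; favorable C(4,2)*C(8,1) = 48; P = 12/55; answer 12/55

12/55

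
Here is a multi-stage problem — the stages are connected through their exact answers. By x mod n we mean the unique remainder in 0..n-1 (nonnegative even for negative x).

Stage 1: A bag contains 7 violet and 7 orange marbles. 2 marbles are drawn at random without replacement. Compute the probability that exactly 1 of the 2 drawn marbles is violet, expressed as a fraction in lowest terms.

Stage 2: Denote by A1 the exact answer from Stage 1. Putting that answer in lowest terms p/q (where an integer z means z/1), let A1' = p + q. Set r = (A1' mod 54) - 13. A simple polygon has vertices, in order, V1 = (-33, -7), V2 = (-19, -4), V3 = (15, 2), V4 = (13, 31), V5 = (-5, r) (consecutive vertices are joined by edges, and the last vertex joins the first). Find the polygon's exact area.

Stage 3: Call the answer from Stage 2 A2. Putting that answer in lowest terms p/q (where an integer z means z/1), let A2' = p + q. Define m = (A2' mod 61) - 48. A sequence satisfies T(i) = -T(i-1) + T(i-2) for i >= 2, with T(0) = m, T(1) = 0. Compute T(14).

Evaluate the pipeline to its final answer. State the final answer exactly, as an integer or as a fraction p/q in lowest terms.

2796

Stage 1: total draws C(14,2) = 91; favorable C(7,1)*C(7,1) = 49; P = 7/13; answer 7/13
Stage 2: A1 = 7/13; threaded value p + q = 20; r = 7; cross terms: (-33*-4 - -19*-7)=-1, (-19*2 - 15*-4)=22, (15*31 - 13*2)=439, (13*7 - -5*31)=246, (-5*-7 - -33*7)=266; twice the area = |972| = 972; area = 486; answer 486
Stage 3: A2 = 486; threaded value p + q = 487; m = 12; T(2) = -1*(0) + 1*(12) = 12; iterating: T(2)=12, T(3)=-12, T(4)=24, T(5)=-36, T(6)=60, T(7)=-96, T(8)=156, T(9)=-252, T(10)=408, T(11)=-660, T(12)=1068, T(13)=-1728, T(14)=2796; answer 2796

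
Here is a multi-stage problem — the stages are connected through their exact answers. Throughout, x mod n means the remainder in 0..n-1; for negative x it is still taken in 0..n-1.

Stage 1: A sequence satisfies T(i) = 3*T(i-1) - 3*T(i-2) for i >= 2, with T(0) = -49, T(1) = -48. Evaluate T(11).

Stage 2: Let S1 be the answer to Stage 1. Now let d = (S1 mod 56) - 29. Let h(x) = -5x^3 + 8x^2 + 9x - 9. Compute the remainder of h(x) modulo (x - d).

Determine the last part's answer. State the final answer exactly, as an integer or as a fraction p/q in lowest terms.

Stage 1: T(2) = 3*(-48) - 3*(-49) = 3; iterating: T(2)=3, T(3)=153, T(4)=450, T(5)=891, T(6)=1323, T(7)=1296, T(8)=-81, T(9)=-4131, T(10)=-12150, T(11)=-24057; answer -24057
Stage 2: S1 = -24057; d = -6; remainder = value at the root: -5*(-6)^3 + 8*(-6)^2 + 9*(-6)^1 - 9 = (1080) + (288) + (-54) + (-9) = 1305; answer 1305

1305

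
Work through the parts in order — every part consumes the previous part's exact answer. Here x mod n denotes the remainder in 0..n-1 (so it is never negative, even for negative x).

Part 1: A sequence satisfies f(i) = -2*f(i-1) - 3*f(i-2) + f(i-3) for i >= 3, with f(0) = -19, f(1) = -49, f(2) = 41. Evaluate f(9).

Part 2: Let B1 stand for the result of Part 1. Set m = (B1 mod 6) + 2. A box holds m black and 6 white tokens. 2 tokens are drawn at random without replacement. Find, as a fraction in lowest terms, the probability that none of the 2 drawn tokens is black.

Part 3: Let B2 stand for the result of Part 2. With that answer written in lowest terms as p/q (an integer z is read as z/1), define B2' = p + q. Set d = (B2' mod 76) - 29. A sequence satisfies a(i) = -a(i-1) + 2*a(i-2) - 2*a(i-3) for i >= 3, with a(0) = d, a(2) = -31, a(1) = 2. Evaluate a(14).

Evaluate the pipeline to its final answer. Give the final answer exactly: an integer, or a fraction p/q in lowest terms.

Part 1: f(3) = -2*(41) - 3*(-49) + 1*(-19) = 46; iterating: f(3)=46, f(4)=-264, f(5)=431, f(6)=-24, f(7)=-1509, f(8)=3521, f(9)=-2539; answer -2539
Part 2: B1 = -2539; m = 7; total draws C(13,2) = 78; favorable C(6,2) = 15; P = 5/26; answer 5/26
Part 3: B2 = 5/26; threaded value p + q = 31; d = 2; a(3) = -1*(-31) + 2*(2) - 2*(2) = 31; iterating: a(3)=31, a(4)=-97, a(5)=221, a(6)=-477, a(7)=1113, a(8)=-2509, a(9)=5689, a(10)=-12933, a(11)=29329, a(12)=-66573, a(13)=151097, a(14)=-342901; answer -342901

-342901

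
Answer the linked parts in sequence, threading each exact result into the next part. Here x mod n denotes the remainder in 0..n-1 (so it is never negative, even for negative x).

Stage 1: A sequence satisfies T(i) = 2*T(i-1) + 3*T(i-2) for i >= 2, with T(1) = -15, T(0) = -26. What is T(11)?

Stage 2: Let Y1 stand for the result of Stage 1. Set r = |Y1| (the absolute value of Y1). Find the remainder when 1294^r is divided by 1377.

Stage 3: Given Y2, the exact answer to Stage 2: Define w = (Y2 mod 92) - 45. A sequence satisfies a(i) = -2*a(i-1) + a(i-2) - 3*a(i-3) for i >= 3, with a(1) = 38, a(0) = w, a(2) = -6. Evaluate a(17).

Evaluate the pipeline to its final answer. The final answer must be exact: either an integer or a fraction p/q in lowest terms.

127244633

Stage 1: T(2) = 2*(-15) + 3*(-26) = -108; iterating: T(2)=-108, T(3)=-261, T(4)=-846, T(5)=-2475, T(6)=-7488, T(7)=-22401, T(8)=-67266, T(9)=-201735, T(10)=-605268, T(11)=-1815741; answer -1815741
Stage 2: Y1 = -1815741; r = 1815741; squarings mod 1377: 1294^1=1294, 1294^2=4, 1294^4=16, 1294^8=256, 1294^16=817, 1294^32=1021, 1294^64=52, 1294^128=1327, 1294^256=1123, 1294^512=1174, 1294^1024=1276, 1294^2048=562, 1294^4096=511, 1294^8192=868, 1294^16384=205, 1294^32768=715, 1294^65536=358, 1294^131072=103, 1294^262144=970, 1294^524288=409, 1294^1048576=664; 1294^1815741 = 1294^1 * 1294^4 * 1294^8 * 1294^16 * 1294^32 * 1294^128 * 1294^1024 * 1294^4096 * 1294^8192 * 1294^32768 * 1294^65536 * 1294^131072 * 1294^524288 * 1294^1048576 = 1324 (mod 1377); answer 1324
Stage 3: Y2 = 1324; w = -9; a(3) = -2*(-6) + 1*(38) - 3*(-9) = 77; iterating: a(3)=77, a(4)=-274, a(5)=643, a(6)=-1791, a(7)=5047, a(8)=-13814, a(9)=38048, a(10)=-105051, a(11)=289592, a(12)=-798379, a(13)=2201503, a(14)=-6070161, a(15)=16736962, a(16)=-46148594, a(17)=127244633; answer 127244633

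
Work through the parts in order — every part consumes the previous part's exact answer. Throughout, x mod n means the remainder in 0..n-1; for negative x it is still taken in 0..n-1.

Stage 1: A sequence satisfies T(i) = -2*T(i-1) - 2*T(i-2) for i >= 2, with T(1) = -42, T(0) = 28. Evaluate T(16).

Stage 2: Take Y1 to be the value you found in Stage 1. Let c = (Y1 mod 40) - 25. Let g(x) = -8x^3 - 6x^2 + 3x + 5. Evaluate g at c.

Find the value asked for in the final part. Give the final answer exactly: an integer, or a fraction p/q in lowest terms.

37524

Stage 1: T(2) = -2*(-42) - 2*(28) = 28; iterating: T(2)=28, T(3)=28, T(4)=-112, T(5)=168, T(6)=-112, T(7)=-112, T(8)=448, T(9)=-672, T(10)=448, T(11)=448, T(12)=-1792, T(13)=2688, T(14)=-1792, T(15)=-1792, T(16)=7168; answer 7168
Stage 2: Y1 = 7168; c = -17; -8*(-17)^3 - 6*(-17)^2 + 3*(-17)^1 + 5 = (39304) + (-1734) + (-51) + (5) = 37524; answer 37524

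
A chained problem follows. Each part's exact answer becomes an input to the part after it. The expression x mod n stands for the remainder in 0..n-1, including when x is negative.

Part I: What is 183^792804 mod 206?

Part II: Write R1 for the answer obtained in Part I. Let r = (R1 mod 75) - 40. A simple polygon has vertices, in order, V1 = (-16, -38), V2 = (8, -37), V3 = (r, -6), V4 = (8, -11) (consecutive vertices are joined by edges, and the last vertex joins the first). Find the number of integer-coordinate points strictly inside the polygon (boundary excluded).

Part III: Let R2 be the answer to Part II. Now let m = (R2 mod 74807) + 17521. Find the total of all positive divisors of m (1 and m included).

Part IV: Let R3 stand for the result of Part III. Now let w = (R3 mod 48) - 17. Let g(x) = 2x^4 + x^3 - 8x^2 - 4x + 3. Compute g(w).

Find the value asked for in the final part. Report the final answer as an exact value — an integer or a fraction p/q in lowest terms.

Part I: squarings mod 206: 183^1=183, 183^2=117, 183^4=93, 183^8=203, 183^16=9, 183^32=81, 183^64=175, 183^128=137, 183^256=23, 183^512=117, 183^1024=93, 183^2048=203, 183^4096=9, 183^8192=81, 183^16384=175, 183^32768=137, 183^65536=23, 183^131072=117, 183^262144=93, 183^524288=203; 183^792804 = 183^4 * 183^32 * 183^64 * 183^128 * 183^2048 * 183^4096 * 183^262144 * 183^524288 = 137 (mod 206); answer 137
Part II: R1 = 137; r = 22; cross terms: (-16*-37 - 8*-38)=896, (8*-6 - 22*-37)=766, (22*-11 - 8*-6)=-194, (8*-38 - -16*-11)=-480; twice the area = |988| = 988; area = 494; boundary points = 1 + 1 + 1 + 3 = 6; strictly interior points = area - boundary/2 + 1 = 492; answer 492
Part III: R2 = 492; m = 18013; 18013 is prime, so its only divisors are 1 and 18013; sigma = 1 + 18013 = 18014; answer 18014
Part IV: R3 = 18014; w = -3; 2*(-3)^4 + 1*(-3)^3 - 8*(-3)^2 - 4*(-3)^1 + 3 = (162) + (-27) + (-72) + (12) + (3) = 78; answer 78

78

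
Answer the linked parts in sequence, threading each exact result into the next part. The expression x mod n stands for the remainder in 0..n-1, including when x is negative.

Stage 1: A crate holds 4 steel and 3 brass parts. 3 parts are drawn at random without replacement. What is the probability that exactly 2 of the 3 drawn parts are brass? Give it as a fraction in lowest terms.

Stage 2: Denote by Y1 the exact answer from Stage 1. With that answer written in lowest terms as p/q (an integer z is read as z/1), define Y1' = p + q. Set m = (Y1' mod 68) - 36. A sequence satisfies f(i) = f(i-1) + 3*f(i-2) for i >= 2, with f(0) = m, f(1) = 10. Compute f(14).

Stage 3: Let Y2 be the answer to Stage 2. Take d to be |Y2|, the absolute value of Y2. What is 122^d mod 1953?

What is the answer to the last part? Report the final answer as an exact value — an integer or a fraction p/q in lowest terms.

Stage 1: total draws C(7,3) = 35; favorable C(3,2)*C(4,1) = 12; P = 12/35; answer 12/35
Stage 2: Y1 = 12/35; threaded value p + q = 47; m = 11; f(2) = 1*(10) + 3*(11) = 43; iterating: f(2)=43, f(3)=73, f(4)=202, f(5)=421, f(6)=1027, f(7)=2290, f(8)=5371, f(9)=12241, f(10)=28354, f(11)=65077, f(12)=150139, f(13)=345370, f(14)=795787; answer 795787
Stage 3: Y2 = 795787; d = 795787; squarings mod 1953: 122^1=122, 122^2=1213, 122^4=760, 122^8=1465, 122^16=1831, 122^32=1213, 122^64=760, 122^128=1465, 122^256=1831, 122^512=1213, 122^1024=760, 122^2048=1465, 122^4096=1831, 122^8192=1213, 122^16384=760, 122^32768=1465, 122^65536=1831, 122^131072=1213, 122^262144=760, 122^524288=1465; 122^795787 = 122^1 * 122^2 * 122^8 * 122^128 * 122^1024 * 122^8192 * 122^262144 * 122^524288 = 1949 (mod 1953); answer 1949

1949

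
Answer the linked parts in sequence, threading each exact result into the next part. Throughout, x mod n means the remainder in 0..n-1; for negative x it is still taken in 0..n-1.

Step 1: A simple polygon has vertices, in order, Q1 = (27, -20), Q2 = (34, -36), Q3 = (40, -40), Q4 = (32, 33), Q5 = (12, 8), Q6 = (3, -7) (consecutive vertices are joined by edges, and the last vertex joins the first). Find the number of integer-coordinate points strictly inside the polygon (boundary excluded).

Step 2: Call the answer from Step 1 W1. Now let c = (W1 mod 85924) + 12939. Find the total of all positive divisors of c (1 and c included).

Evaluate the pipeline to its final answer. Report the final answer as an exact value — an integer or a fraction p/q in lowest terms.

24626

Step 1: cross terms: (27*-36 - 34*-20)=-292, (34*-40 - 40*-36)=80, (40*33 - 32*-40)=2600, (32*8 - 12*33)=-140, (12*-7 - 3*8)=-108, (3*-20 - 27*-7)=129; twice the area = |2269| = 2269; area = 2269/2; boundary points = 1 + 2 + 1 + 5 + 3 + 1 = 13; strictly interior points = area - boundary/2 + 1 = 1129; answer 1129
Step 2: W1 = 1129; c = 14068; 14068 = 2^2 * 3517; sigma = (1 + 2 + 4) * (1 + 3517) = 7 * 3518 = 24626; answer 24626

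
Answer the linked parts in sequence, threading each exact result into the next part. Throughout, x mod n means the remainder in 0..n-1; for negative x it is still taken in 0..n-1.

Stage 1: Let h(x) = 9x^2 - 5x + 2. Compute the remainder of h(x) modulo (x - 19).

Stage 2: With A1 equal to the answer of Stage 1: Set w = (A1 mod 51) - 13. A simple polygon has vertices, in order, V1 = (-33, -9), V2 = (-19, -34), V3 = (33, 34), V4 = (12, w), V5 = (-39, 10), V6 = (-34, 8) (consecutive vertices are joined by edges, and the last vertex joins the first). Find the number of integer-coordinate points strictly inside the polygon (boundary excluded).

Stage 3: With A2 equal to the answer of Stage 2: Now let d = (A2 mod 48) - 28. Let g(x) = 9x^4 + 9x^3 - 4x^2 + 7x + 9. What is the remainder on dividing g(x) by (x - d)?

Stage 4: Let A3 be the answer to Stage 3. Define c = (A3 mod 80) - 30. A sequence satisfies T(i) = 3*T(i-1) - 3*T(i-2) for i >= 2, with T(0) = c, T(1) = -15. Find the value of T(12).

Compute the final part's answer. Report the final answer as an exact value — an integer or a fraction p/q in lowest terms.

Stage 1: remainder = value at the root: 9*(19)^2 - 5*(19)^1 + 2 = (3249) + (-95) + (2) = 3156; answer 3156
Stage 2: A1 = 3156; w = 32; cross terms: (-33*-34 - -19*-9)=951, (-19*34 - 33*-34)=476, (33*32 - 12*34)=648, (12*10 - -39*32)=1368, (-39*8 - -34*10)=28, (-34*-9 - -33*8)=570; twice the area = |4041| = 4041; area = 4041/2; boundary points = 1 + 4 + 1 + 1 + 1 + 1 = 9; strictly interior points = area - boundary/2 + 1 = 2017; answer 2017
Stage 3: A2 = 2017; d = -27; remainder = value at the root: 9*(-27)^4 + 9*(-27)^3 - 4*(-27)^2 + 7*(-27)^1 + 9 = (4782969) + (-177147) + (-2916) + (-189) + (9) = 4602726; answer 4602726
Stage 4: A3 = 4602726; c = -24; T(2) = 3*(-15) - 3*(-24) = 27; iterating: T(2)=27, T(3)=126, T(4)=297, T(5)=513, T(6)=648, T(7)=405, T(8)=-729, T(9)=-3402, T(10)=-8019, T(11)=-13851, T(12)=-17496; answer -17496

-17496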